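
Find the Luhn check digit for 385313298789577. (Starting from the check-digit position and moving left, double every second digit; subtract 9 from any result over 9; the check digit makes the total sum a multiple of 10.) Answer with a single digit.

1

Partial digits right→left: 7 7 5 9 8 7 8 9 2 3 1 3 5 8 3
Double every second digit counting from the check-digit position (so the 1st, 3rd, 5th, ... of the partial from the right).
  doubled (with −9 where >9): 5 1 7 7 4 2 1 6 → sum 33
  kept as-is: 7 9 7 9 3 3 8 → sum 46
Total = 33 + 46 = 79.
Check digit = (10 − (79 mod 10)) mod 10 = 1.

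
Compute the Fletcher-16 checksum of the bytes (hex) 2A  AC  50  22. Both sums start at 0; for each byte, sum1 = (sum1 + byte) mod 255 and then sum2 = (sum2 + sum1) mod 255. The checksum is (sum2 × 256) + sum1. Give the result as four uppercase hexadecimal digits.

Running sums (mod 255):
  after byte 0 (2A): sum1=42, sum2=42
  after byte 1 (AC): sum1=214, sum2=1
  after byte 2 (50): sum1=39, sum2=40
  after byte 3 (22): sum1=73, sum2=113
Checksum = sum2·256 + sum1 = 113·256 + 73 = 29001 = 0x7149.

7149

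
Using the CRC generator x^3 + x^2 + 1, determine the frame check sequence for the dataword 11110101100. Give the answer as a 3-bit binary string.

000

Append 3 zeros: 11110101100000. Divide by 1101 (XOR where the leading bit is 1):
  pos 0: 1111 XOR 1101 = 0010
  pos 2: 1001 XOR 1101 = 0100
  pos 3: 1000 XOR 1101 = 0101
  pos 4: 1011 XOR 1101 = 0110
  pos 5: 1101 XOR 1101 = 0000
Remainder (last 3 bits) = 000. This is the CRC / FCS.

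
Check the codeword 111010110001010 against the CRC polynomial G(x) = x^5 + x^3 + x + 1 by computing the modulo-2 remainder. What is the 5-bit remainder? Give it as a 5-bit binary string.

00000

Modulo-2 division of 111010110001010 by 101011:
  pos 0: 111010 XOR 101011 = 010001
  pos 1: 100011 XOR 101011 = 001000
  pos 3: 100010 XOR 101011 = 001001
  pos 5: 100100 XOR 101011 = 001111
  pos 7: 111110 XOR 101011 = 010101
  pos 8: 101011 XOR 101011 = 000000
Remainder = 00000 (zero — the frame passes the CRC check).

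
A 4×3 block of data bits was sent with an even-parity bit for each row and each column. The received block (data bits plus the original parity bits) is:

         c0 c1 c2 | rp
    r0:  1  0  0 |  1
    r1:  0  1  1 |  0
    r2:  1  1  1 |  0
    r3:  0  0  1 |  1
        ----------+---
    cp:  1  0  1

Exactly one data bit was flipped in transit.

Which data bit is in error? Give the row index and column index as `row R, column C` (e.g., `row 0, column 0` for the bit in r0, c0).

Recompute each row's even parity and compare to rp:
  r0: data parity 1, sent rp 1 → ok
  r1: data parity 0, sent rp 0 → ok
  r2: data parity 1, sent rp 0 → mismatch
  r3: data parity 1, sent rp 1 → ok
Recompute each column's even parity and compare to cp:
  c0: data parity 0, sent cp 1 → mismatch
  c1: data parity 0, sent cp 0 → ok
  c2: data parity 1, sent cp 1 → ok
Exactly one row (r2) and one column (c0) fail → the flipped bit is at their intersection.

row 2, column 0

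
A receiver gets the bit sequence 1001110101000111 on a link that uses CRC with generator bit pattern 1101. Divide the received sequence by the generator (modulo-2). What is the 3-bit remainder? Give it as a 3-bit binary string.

Modulo-2 division of 1001110101000111 by 1101:
  pos 0: 1001 XOR 1101 = 0100
  pos 1: 1001 XOR 1101 = 0100
  pos 2: 1001 XOR 1101 = 0100
  pos 3: 1000 XOR 1101 = 0101
  pos 4: 1011 XOR 1101 = 0110
  pos 5: 1100 XOR 1101 = 0001
  pos 8: 1100 XOR 1101 = 0001
  pos 11: 1011 XOR 1101 = 0110
  pos 12: 1101 XOR 1101 = 0000
Remainder = 000 (zero — the frame passes the CRC check).

000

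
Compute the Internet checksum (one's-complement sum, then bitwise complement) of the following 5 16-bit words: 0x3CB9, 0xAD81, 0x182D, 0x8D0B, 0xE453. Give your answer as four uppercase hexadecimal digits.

One's-complement addition (fold any carry out of bit 15 back into bit 0):
  0x3CB9 + 0xAD81 = 0x0EA3A
  0xEA3A + 0x182D = 0x10267 → wrap carry → 0x0268
  0x0268 + 0x8D0B = 0x08F73
  0x8F73 + 0xE453 = 0x173C6 → wrap carry → 0x73C7
One's-complement sum = 0x73C7.
Checksum = ~0x73C7 & 0xFFFF = 0x8C38.

8C38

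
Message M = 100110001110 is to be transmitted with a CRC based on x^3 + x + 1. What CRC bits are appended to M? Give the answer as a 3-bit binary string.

000

Append 3 zeros: 100110001110000. Divide by 1011 (XOR where the leading bit is 1):
  pos 0: 1001 XOR 1011 = 0010
  pos 2: 1010 XOR 1011 = 0001
  pos 5: 1001 XOR 1011 = 0010
  pos 7: 1011 XOR 1011 = 0000
Remainder (last 3 bits) = 000. This is the CRC / FCS.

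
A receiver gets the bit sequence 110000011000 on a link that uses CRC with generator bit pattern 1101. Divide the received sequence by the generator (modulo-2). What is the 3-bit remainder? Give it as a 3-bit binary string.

000

Modulo-2 division of 110000011000 by 1101:
  pos 0: 1100 XOR 1101 = 0001
  pos 3: 1000 XOR 1101 = 0101
  pos 4: 1011 XOR 1101 = 0110
  pos 5: 1101 XOR 1101 = 0000
Remainder = 000 (zero — the frame passes the CRC check).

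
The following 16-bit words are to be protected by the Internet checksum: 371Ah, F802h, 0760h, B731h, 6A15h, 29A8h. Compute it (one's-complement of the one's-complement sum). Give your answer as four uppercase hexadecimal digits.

One's-complement addition (fold any carry out of bit 15 back into bit 0):
  0x371A + 0xF802 = 0x12F1C → wrap carry → 0x2F1D
  0x2F1D + 0x0760 = 0x0367D
  0x367D + 0xB731 = 0x0EDAE
  0xEDAE + 0x6A15 = 0x157C3 → wrap carry → 0x57C4
  0x57C4 + 0x29A8 = 0x0816C
One's-complement sum = 0x816C.
Checksum = ~0x816C & 0xFFFF = 0x7E93.

7E93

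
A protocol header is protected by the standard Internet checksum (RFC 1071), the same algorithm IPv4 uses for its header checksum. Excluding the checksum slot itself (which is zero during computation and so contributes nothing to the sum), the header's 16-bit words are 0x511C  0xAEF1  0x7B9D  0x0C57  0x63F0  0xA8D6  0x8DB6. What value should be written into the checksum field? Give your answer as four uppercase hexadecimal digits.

One's-complement addition (fold any carry out of bit 15 back into bit 0):
  0x511C + 0xAEF1 = 0x1000D → wrap carry → 0x000E
  0x000E + 0x7B9D = 0x07BAB
  0x7BAB + 0x0C57 = 0x08802
  0x8802 + 0x63F0 = 0x0EBF2
  0xEBF2 + 0xA8D6 = 0x194C8 → wrap carry → 0x94C9
  0x94C9 + 0x8DB6 = 0x1227F → wrap carry → 0x2280
One's-complement sum = 0x2280.
Checksum = ~0x2280 & 0xFFFF = 0xDD7F.

DD7F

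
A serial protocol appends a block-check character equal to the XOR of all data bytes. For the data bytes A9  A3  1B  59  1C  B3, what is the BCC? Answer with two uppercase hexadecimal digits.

E7

XOR the bytes together:
  start with 0xA9
  0xA9 ⊕ 0xA3 = 0x0A
  0x0A ⊕ 0x1B = 0x11
  0x11 ⊕ 0x59 = 0x48
  0x48 ⊕ 0x1C = 0x54
  0x54 ⊕ 0xB3 = 0xE7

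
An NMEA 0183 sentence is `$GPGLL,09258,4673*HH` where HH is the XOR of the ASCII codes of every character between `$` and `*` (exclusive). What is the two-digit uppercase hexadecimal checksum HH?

XOR the ASCII codes of the payload characters:
  'G' = 0x47 → acc = 0x47
  'P' = 0x50 → acc = 0x17
  'G' = 0x47 → acc = 0x50
  'L' = 0x4C → acc = 0x1C
  'L' = 0x4C → acc = 0x50
  ',' = 0x2C → acc = 0x7C
  '0' = 0x30 → acc = 0x4C
  '9' = 0x39 → acc = 0x75
  '2' = 0x32 → acc = 0x47
  '5' = 0x35 → acc = 0x72
  '8' = 0x38 → acc = 0x4A
  ',' = 0x2C → acc = 0x66
  '4' = 0x34 → acc = 0x52
  '6' = 0x36 → acc = 0x64
  '7' = 0x37 → acc = 0x53
  '3' = 0x33 → acc = 0x60
Checksum = 0x60.

60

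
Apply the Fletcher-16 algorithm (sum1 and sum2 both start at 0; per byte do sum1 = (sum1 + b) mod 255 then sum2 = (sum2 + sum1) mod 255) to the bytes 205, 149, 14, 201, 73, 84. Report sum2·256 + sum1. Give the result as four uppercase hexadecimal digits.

Running sums (mod 255):
  after byte 0 (205): sum1=205, sum2=205
  after byte 1 (149): sum1=99, sum2=49
  after byte 2 (14): sum1=113, sum2=162
  after byte 3 (201): sum1=59, sum2=221
  after byte 4 (73): sum1=132, sum2=98
  after byte 5 (84): sum1=216, sum2=59
Checksum = sum2·256 + sum1 = 59·256 + 216 = 15320 = 0x3BD8.

3BD8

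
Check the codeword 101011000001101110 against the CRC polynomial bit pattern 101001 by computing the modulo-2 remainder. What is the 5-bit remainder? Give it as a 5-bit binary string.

Modulo-2 division of 101011000001101110 by 101001:
  pos 0: 101011 XOR 101001 = 000010
  pos 4: 100000 XOR 101001 = 001001
  pos 6: 100101 XOR 101001 = 001100
  pos 8: 110010 XOR 101001 = 011011
  pos 9: 110111 XOR 101001 = 011110
  pos 10: 111101 XOR 101001 = 010100
  pos 11: 101001 XOR 101001 = 000000
Remainder = 00000 (zero — the frame passes the CRC check).

00000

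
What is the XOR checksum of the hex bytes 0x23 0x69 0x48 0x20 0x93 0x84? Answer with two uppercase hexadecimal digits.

35

XOR the bytes together:
  start with 0x23
  0x23 ⊕ 0x69 = 0x4A
  0x4A ⊕ 0x48 = 0x02
  0x02 ⊕ 0x20 = 0x22
  0x22 ⊕ 0x93 = 0xB1
  0xB1 ⊕ 0x84 = 0x35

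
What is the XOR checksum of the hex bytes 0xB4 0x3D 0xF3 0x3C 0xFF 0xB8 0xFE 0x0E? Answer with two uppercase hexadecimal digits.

F1

XOR the bytes together:
  start with 0xB4
  0xB4 ⊕ 0x3D = 0x89
  0x89 ⊕ 0xF3 = 0x7A
  0x7A ⊕ 0x3C = 0x46
  0x46 ⊕ 0xFF = 0xB9
  0xB9 ⊕ 0xB8 = 0x01
  0x01 ⊕ 0xFE = 0xFF
  0xFF ⊕ 0x0E = 0xF1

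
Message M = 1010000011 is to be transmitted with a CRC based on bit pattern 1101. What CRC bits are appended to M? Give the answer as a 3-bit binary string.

100

Append 3 zeros: 1010000011000. Divide by 1101 (XOR where the leading bit is 1):
  pos 0: 1010 XOR 1101 = 0111
  pos 1: 1110 XOR 1101 = 0011
  pos 3: 1100 XOR 1101 = 0001
  pos 6: 1011 XOR 1101 = 0110
  pos 7: 1100 XOR 1101 = 0001
Remainder (last 3 bits) = 100. This is the CRC / FCS.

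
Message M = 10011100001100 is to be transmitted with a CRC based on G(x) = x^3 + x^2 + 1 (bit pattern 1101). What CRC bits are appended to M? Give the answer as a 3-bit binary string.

011

Append 3 zeros: 10011100001100000. Divide by 1101 (XOR where the leading bit is 1):
  pos 0: 1001 XOR 1101 = 0100
  pos 1: 1001 XOR 1101 = 0100
  pos 2: 1001 XOR 1101 = 0100
  pos 3: 1000 XOR 1101 = 0101
  pos 4: 1010 XOR 1101 = 0111
  pos 5: 1110 XOR 1101 = 0011
  pos 7: 1101 XOR 1101 = 0000
  pos 11: 1000 XOR 1101 = 0101
  pos 12: 1010 XOR 1101 = 0111
  pos 13: 1110 XOR 1101 = 0011
Remainder (last 3 bits) = 011. This is the CRC / FCS.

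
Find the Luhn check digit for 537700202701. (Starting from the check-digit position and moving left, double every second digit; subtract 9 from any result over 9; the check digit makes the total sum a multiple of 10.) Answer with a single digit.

Partial digits right→left: 1 0 7 2 0 2 0 0 7 7 3 5
Double every second digit counting from the check-digit position (so the 1st, 3rd, 5th, ... of the partial from the right).
  doubled (with −9 where >9): 2 5 0 0 5 6 → sum 18
  kept as-is: 0 2 2 0 7 5 → sum 16
Total = 18 + 16 = 34.
Check digit = (10 − (34 mod 10)) mod 10 = 6.

6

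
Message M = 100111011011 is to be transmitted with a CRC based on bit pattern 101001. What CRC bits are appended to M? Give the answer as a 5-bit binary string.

10100

Append 5 zeros: 10011101101100000. Divide by 101001 (XOR where the leading bit is 1):
  pos 0: 100111 XOR 101001 = 001110
  pos 2: 111001 XOR 101001 = 010000
  pos 3: 100001 XOR 101001 = 001000
  pos 5: 100001 XOR 101001 = 001000
  pos 7: 100010 XOR 101001 = 001011
  pos 9: 101100 XOR 101001 = 000101
Remainder (last 5 bits) = 10100. This is the CRC / FCS.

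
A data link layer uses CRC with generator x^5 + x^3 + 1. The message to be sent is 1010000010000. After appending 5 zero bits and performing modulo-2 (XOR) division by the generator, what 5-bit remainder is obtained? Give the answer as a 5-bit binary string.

00011

Append 5 zeros: 101000001000000000. Divide by 101001 (XOR where the leading bit is 1):
  pos 0: 101000 XOR 101001 = 000001
  pos 5: 100100 XOR 101001 = 001101
  pos 7: 110100 XOR 101001 = 011101
  pos 8: 111010 XOR 101001 = 010011
  pos 9: 100110 XOR 101001 = 001111
  pos 11: 111100 XOR 101001 = 010101
  pos 12: 101010 XOR 101001 = 000011
Remainder (last 5 bits) = 00011. This is the CRC / FCS.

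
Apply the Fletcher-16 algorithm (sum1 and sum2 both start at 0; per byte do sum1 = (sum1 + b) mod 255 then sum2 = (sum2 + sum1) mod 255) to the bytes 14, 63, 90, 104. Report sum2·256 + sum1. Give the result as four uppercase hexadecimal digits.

1310

Running sums (mod 255):
  after byte 0 (14): sum1=14, sum2=14
  after byte 1 (63): sum1=77, sum2=91
  after byte 2 (90): sum1=167, sum2=3
  after byte 3 (104): sum1=16, sum2=19
Checksum = sum2·256 + sum1 = 19·256 + 16 = 4880 = 0x1310.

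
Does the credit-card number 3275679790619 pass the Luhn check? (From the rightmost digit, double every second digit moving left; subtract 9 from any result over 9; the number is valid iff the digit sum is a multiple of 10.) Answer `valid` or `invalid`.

From the right, keep odd positions and double even positions (subtract 9 from any doubled value over 9):
  doubled (positions 2,4,...): 2 0 5 5 1 4 → sum 17
  kept (positions 1,3,...): 9 6 9 9 6 7 3 → sum 49
Total = 66.
66 mod 10 = 6, so the number is invalid.

invalid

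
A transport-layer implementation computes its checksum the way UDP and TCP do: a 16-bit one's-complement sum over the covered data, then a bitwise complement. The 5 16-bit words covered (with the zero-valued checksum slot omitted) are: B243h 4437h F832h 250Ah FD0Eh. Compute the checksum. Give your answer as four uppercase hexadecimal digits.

One's-complement addition (fold any carry out of bit 15 back into bit 0):
  0xB243 + 0x4437 = 0x0F67A
  0xF67A + 0xF832 = 0x1EEAC → wrap carry → 0xEEAD
  0xEEAD + 0x250A = 0x113B7 → wrap carry → 0x13B8
  0x13B8 + 0xFD0E = 0x110C6 → wrap carry → 0x10C7
One's-complement sum = 0x10C7.
Checksum = ~0x10C7 & 0xFFFF = 0xEF38.

EF38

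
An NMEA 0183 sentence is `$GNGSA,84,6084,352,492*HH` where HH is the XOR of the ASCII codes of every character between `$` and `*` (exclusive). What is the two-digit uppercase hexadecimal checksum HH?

51

XOR the ASCII codes of the payload characters:
  'G' = 0x47 → acc = 0x47
  'N' = 0x4E → acc = 0x09
  'G' = 0x47 → acc = 0x4E
  'S' = 0x53 → acc = 0x1D
  'A' = 0x41 → acc = 0x5C
  ',' = 0x2C → acc = 0x70
  '8' = 0x38 → acc = 0x48
  '4' = 0x34 → acc = 0x7C
  ',' = 0x2C → acc = 0x50
  '6' = 0x36 → acc = 0x66
  '0' = 0x30 → acc = 0x56
  '8' = 0x38 → acc = 0x6E
  '4' = 0x34 → acc = 0x5A
  ',' = 0x2C → acc = 0x76
  '3' = 0x33 → acc = 0x45
  '5' = 0x35 → acc = 0x70
  '2' = 0x32 → acc = 0x42
  ',' = 0x2C → acc = 0x6E
  '4' = 0x34 → acc = 0x5A
  '9' = 0x39 → acc = 0x63
  '2' = 0x32 → acc = 0x51
Checksum = 0x51.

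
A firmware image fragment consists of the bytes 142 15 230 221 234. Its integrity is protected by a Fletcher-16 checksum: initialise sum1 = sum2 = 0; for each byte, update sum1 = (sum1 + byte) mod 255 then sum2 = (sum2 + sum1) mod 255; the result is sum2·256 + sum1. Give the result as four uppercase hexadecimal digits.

604D

Running sums (mod 255):
  after byte 0 (142): sum1=142, sum2=142
  after byte 1 (15): sum1=157, sum2=44
  after byte 2 (230): sum1=132, sum2=176
  after byte 3 (221): sum1=98, sum2=19
  after byte 4 (234): sum1=77, sum2=96
Checksum = sum2·256 + sum1 = 96·256 + 77 = 24653 = 0x604D.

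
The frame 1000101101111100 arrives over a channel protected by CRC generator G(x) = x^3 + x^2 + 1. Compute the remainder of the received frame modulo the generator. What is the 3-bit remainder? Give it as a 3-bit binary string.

000

Modulo-2 division of 1000101101111100 by 1101:
  pos 0: 1000 XOR 1101 = 0101
  pos 1: 1011 XOR 1101 = 0110
  pos 2: 1100 XOR 1101 = 0001
  pos 5: 1110 XOR 1101 = 0011
  pos 7: 1111 XOR 1101 = 0010
  pos 9: 1011 XOR 1101 = 0110
  pos 10: 1101 XOR 1101 = 0000
Remainder = 000 (zero — the frame passes the CRC check).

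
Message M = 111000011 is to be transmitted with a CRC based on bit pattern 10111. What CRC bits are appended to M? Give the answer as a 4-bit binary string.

Append 4 zeros: 1110000110000. Divide by 10111 (XOR where the leading bit is 1):
  pos 0: 11100 XOR 10111 = 01011
  pos 1: 10110 XOR 10111 = 00001
  pos 5: 10110 XOR 10111 = 00001
Remainder (last 4 bits) = 1000. This is the CRC / FCS.

1000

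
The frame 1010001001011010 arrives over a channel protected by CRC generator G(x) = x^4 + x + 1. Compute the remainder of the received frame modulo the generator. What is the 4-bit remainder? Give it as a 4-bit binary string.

0011

Modulo-2 division of 1010001001011010 by 10011:
  pos 0: 10100 XOR 10011 = 00111
  pos 2: 11101 XOR 10011 = 01110
  pos 3: 11100 XOR 10011 = 01111
  pos 4: 11110 XOR 10011 = 01101
  pos 5: 11011 XOR 10011 = 01000
  pos 6: 10000 XOR 10011 = 00011
  pos 9: 11110 XOR 10011 = 01101
  pos 10: 11011 XOR 10011 = 01000
  pos 11: 10000 XOR 10011 = 00011
Remainder = 0011 (nonzero — an error is detected).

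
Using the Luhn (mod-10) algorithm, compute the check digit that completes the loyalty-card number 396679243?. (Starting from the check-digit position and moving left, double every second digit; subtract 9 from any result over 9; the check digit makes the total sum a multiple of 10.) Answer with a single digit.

Partial digits right→left: 3 4 2 9 7 6 6 9 3
Double every second digit counting from the check-digit position (so the 1st, 3rd, 5th, ... of the partial from the right).
  doubled (with −9 where >9): 6 4 5 3 6 → sum 24
  kept as-is: 4 9 6 9 → sum 28
Total = 24 + 28 = 52.
Check digit = (10 − (52 mod 10)) mod 10 = 8.

8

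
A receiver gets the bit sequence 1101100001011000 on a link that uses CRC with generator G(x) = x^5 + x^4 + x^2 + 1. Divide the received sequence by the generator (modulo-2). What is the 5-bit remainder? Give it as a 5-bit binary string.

01110

Modulo-2 division of 1101100001011000 by 110101:
  pos 0: 110110 XOR 110101 = 000011
  pos 4: 110001 XOR 110101 = 000100
  pos 7: 100011 XOR 110101 = 010110
  pos 8: 101100 XOR 110101 = 011001
  pos 9: 110010 XOR 110101 = 000111
Remainder = 01110 (nonzero — an error is detected).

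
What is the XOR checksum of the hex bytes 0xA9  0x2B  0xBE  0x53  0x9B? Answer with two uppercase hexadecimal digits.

F4

XOR the bytes together:
  start with 0xA9
  0xA9 ⊕ 0x2B = 0x82
  0x82 ⊕ 0xBE = 0x3C
  0x3C ⊕ 0x53 = 0x6F
  0x6F ⊕ 0x9B = 0xF4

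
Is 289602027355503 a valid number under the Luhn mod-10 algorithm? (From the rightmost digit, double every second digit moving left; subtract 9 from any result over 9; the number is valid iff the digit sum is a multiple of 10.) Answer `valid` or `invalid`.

invalid

From the right, keep odd positions and double even positions (subtract 9 from any doubled value over 9):
  doubled (positions 2,4,...): 0 1 6 4 4 3 7 → sum 25
  kept (positions 1,3,...): 3 5 5 7 0 0 9 2 → sum 31
Total = 56.
56 mod 10 = 6, so the number is invalid.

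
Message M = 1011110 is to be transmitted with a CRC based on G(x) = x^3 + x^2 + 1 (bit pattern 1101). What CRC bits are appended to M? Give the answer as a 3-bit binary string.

111

Append 3 zeros: 1011110000. Divide by 1101 (XOR where the leading bit is 1):
  pos 0: 1011 XOR 1101 = 0110
  pos 1: 1101 XOR 1101 = 0000
  pos 5: 1000 XOR 1101 = 0101
  pos 6: 1010 XOR 1101 = 0111
Remainder (last 3 bits) = 111. This is the CRC / FCS.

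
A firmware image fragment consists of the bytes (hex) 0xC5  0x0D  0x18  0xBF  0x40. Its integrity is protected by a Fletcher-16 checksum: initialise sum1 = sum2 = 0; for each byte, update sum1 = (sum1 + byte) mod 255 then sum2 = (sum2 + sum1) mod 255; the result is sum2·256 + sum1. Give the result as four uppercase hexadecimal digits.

19EA

Running sums (mod 255):
  after byte 0 (0xC5): sum1=197, sum2=197
  after byte 1 (0x0D): sum1=210, sum2=152
  after byte 2 (0x18): sum1=234, sum2=131
  after byte 3 (0xBF): sum1=170, sum2=46
  after byte 4 (0x40): sum1=234, sum2=25
Checksum = sum2·256 + sum1 = 25·256 + 234 = 6634 = 0x19EA.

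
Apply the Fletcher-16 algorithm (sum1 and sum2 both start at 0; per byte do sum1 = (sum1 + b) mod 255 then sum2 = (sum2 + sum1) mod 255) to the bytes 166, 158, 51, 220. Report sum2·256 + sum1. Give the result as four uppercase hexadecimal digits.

B955

Running sums (mod 255):
  after byte 0 (166): sum1=166, sum2=166
  after byte 1 (158): sum1=69, sum2=235
  after byte 2 (51): sum1=120, sum2=100
  after byte 3 (220): sum1=85, sum2=185
Checksum = sum2·256 + sum1 = 185·256 + 85 = 47445 = 0xB955.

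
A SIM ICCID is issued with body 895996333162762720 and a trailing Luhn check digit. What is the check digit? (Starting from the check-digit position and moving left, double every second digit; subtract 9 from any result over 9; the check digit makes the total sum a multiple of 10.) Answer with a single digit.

4

Partial digits right→left: 0 2 7 2 6 7 2 6 1 3 3 3 6 9 9 5 9 8
Double every second digit counting from the check-digit position (so the 1st, 3rd, 5th, ... of the partial from the right).
  doubled (with −9 where >9): 0 5 3 4 2 6 3 9 9 → sum 41
  kept as-is: 2 2 7 6 3 3 9 5 8 → sum 45
Total = 41 + 45 = 86.
Check digit = (10 − (86 mod 10)) mod 10 = 4.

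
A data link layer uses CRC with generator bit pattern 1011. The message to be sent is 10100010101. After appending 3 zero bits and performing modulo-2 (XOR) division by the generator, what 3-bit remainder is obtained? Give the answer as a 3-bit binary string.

Append 3 zeros: 10100010101000. Divide by 1011 (XOR where the leading bit is 1):
  pos 0: 1010 XOR 1011 = 0001
  pos 3: 1001 XOR 1011 = 0010
  pos 5: 1001 XOR 1011 = 0010
  pos 7: 1001 XOR 1011 = 0010
  pos 9: 1000 XOR 1011 = 0011
Remainder (last 3 bits) = 110. This is the CRC / FCS.

110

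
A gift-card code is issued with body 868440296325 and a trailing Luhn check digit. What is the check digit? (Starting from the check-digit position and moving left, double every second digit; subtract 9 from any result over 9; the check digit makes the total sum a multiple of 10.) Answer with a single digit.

Partial digits right→left: 5 2 3 6 9 2 0 4 4 8 6 8
Double every second digit counting from the check-digit position (so the 1st, 3rd, 5th, ... of the partial from the right).
  doubled (with −9 where >9): 1 6 9 0 8 3 → sum 27
  kept as-is: 2 6 2 4 8 8 → sum 30
Total = 27 + 30 = 57.
Check digit = (10 − (57 mod 10)) mod 10 = 3.

3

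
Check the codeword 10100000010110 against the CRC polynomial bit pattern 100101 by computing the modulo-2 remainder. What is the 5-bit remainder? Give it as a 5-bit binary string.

Modulo-2 division of 10100000010110 by 100101:
  pos 0: 101000 XOR 100101 = 001101
  pos 2: 110100 XOR 100101 = 010001
  pos 3: 100010 XOR 100101 = 000111
  pos 6: 111101 XOR 100101 = 011000
  pos 7: 110001 XOR 100101 = 010100
  pos 8: 101000 XOR 100101 = 001101
Remainder = 01101 (nonzero — an error is detected).

01101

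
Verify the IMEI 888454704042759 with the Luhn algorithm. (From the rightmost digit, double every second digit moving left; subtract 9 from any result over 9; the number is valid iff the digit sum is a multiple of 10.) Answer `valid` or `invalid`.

From the right, keep odd positions and double even positions (subtract 9 from any doubled value over 9):
  doubled (positions 2,4,...): 1 4 0 0 8 8 7 → sum 28
  kept (positions 1,3,...): 9 7 4 4 7 5 8 8 → sum 52
Total = 80.
80 mod 10 = 0, so the number is valid.

valid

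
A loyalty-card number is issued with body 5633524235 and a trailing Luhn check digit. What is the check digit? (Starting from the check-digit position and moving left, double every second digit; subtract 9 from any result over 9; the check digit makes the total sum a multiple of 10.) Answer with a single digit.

2

Partial digits right→left: 5 3 2 4 2 5 3 3 6 5
Double every second digit counting from the check-digit position (so the 1st, 3rd, 5th, ... of the partial from the right).
  doubled (with −9 where >9): 1 4 4 6 3 → sum 18
  kept as-is: 3 4 5 3 5 → sum 20
Total = 18 + 20 = 38.
Check digit = (10 − (38 mod 10)) mod 10 = 2.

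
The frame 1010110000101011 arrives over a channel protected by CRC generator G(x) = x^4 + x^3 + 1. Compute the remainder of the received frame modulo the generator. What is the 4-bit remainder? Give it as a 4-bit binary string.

0000

Modulo-2 division of 1010110000101011 by 11001:
  pos 0: 10101 XOR 11001 = 01100
  pos 1: 11001 XOR 11001 = 00000
  pos 10: 10101 XOR 11001 = 01100
  pos 11: 11001 XOR 11001 = 00000
Remainder = 0000 (zero — the frame passes the CRC check).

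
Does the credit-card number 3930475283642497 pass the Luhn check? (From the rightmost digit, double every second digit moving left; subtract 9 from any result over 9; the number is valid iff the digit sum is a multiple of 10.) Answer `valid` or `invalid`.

From the right, keep odd positions and double even positions (subtract 9 from any doubled value over 9):
  doubled (positions 2,4,...): 9 4 3 7 1 8 6 6 → sum 44
  kept (positions 1,3,...): 7 4 4 3 2 7 0 9 → sum 36
Total = 80.
80 mod 10 = 0, so the number is valid.

valid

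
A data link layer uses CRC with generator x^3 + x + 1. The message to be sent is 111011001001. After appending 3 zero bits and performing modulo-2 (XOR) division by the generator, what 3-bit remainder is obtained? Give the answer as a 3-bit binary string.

Append 3 zeros: 111011001001000. Divide by 1011 (XOR where the leading bit is 1):
  pos 0: 1110 XOR 1011 = 0101
  pos 1: 1011 XOR 1011 = 0000
  pos 5: 1001 XOR 1011 = 0010
  pos 7: 1000 XOR 1011 = 0011
  pos 9: 1110 XOR 1011 = 0101
  pos 10: 1010 XOR 1011 = 0001
Remainder (last 3 bits) = 010. This is the CRC / FCS.

010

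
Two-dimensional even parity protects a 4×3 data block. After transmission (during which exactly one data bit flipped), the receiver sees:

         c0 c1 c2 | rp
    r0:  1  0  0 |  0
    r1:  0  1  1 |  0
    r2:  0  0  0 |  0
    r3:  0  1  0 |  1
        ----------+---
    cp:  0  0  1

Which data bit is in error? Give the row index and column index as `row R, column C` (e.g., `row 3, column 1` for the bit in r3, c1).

row 0, column 0

Recompute each row's even parity and compare to rp:
  r0: data parity 1, sent rp 0 → mismatch
  r1: data parity 0, sent rp 0 → ok
  r2: data parity 0, sent rp 0 → ok
  r3: data parity 1, sent rp 1 → ok
Recompute each column's even parity and compare to cp:
  c0: data parity 1, sent cp 0 → mismatch
  c1: data parity 0, sent cp 0 → ok
  c2: data parity 1, sent cp 1 → ok
Exactly one row (r0) and one column (c0) fail → the flipped bit is at their intersection.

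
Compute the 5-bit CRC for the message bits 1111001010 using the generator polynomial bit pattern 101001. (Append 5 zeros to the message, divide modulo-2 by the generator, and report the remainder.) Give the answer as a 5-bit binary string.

Append 5 zeros: 111100101000000. Divide by 101001 (XOR where the leading bit is 1):
  pos 0: 111100 XOR 101001 = 010101
  pos 1: 101011 XOR 101001 = 000010
  pos 5: 100100 XOR 101001 = 001101
  pos 7: 110100 XOR 101001 = 011101
  pos 8: 111010 XOR 101001 = 010011
  pos 9: 100110 XOR 101001 = 001111
Remainder (last 5 bits) = 01111. This is the CRC / FCS.

01111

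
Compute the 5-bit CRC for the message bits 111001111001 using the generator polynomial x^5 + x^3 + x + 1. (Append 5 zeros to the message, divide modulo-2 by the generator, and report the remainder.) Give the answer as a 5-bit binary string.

Append 5 zeros: 11100111100100000. Divide by 101011 (XOR where the leading bit is 1):
  pos 0: 111001 XOR 101011 = 010010
  pos 1: 100101 XOR 101011 = 001110
  pos 3: 111011 XOR 101011 = 010000
  pos 4: 100000 XOR 101011 = 001011
  pos 6: 101101 XOR 101011 = 000110
  pos 9: 110000 XOR 101011 = 011011
  pos 10: 110110 XOR 101011 = 011101
  pos 11: 111010 XOR 101011 = 010001
Remainder (last 5 bits) = 10001. This is the CRC / FCS.

10001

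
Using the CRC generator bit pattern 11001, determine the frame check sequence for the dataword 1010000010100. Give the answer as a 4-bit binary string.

Append 4 zeros: 10100000101000000. Divide by 11001 (XOR where the leading bit is 1):
  pos 0: 10100 XOR 11001 = 01101
  pos 1: 11010 XOR 11001 = 00011
  pos 4: 11001 XOR 11001 = 00000
  pos 10: 10000 XOR 11001 = 01001
  pos 11: 10010 XOR 11001 = 01011
  pos 12: 10110 XOR 11001 = 01111
Remainder (last 4 bits) = 1111. This is the CRC / FCS.

1111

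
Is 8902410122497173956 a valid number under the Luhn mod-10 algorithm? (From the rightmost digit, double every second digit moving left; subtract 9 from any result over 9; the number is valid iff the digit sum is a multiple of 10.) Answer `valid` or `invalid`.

From the right, keep odd positions and double even positions (subtract 9 from any doubled value over 9):
  doubled (positions 2,4,...): 1 6 2 9 4 2 2 4 9 → sum 39
  kept (positions 1,3,...): 6 9 7 7 4 2 0 4 0 8 → sum 47
Total = 86.
86 mod 10 = 6, so the number is invalid.

invalid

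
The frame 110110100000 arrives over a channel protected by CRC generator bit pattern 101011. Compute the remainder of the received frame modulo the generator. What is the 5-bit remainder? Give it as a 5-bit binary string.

Modulo-2 division of 110110100000 by 101011:
  pos 0: 110110 XOR 101011 = 011101
  pos 1: 111011 XOR 101011 = 010000
  pos 2: 100000 XOR 101011 = 001011
  pos 4: 101100 XOR 101011 = 000111
Remainder = 11100 (nonzero — an error is detected).

11100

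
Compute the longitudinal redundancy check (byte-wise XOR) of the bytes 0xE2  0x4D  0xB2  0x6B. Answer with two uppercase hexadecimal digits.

76

XOR the bytes together:
  start with 0xE2
  0xE2 ⊕ 0x4D = 0xAF
  0xAF ⊕ 0xB2 = 0x1D
  0x1D ⊕ 0x6B = 0x76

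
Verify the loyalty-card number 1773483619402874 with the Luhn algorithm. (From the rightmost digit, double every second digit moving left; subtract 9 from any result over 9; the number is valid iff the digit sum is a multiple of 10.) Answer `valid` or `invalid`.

invalid

From the right, keep odd positions and double even positions (subtract 9 from any doubled value over 9):
  doubled (positions 2,4,...): 5 4 8 2 6 8 5 2 → sum 40
  kept (positions 1,3,...): 4 8 0 9 6 8 3 7 → sum 45
Total = 85.
85 mod 10 = 5, so the number is invalid.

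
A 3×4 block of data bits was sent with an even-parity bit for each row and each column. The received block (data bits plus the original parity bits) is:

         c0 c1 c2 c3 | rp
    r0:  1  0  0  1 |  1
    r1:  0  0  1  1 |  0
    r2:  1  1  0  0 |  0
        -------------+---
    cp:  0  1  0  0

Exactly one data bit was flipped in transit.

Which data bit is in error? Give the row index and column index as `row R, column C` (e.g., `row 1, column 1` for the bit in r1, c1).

row 0, column 2

Recompute each row's even parity and compare to rp:
  r0: data parity 0, sent rp 1 → mismatch
  r1: data parity 0, sent rp 0 → ok
  r2: data parity 0, sent rp 0 → ok
Recompute each column's even parity and compare to cp:
  c0: data parity 0, sent cp 0 → ok
  c1: data parity 1, sent cp 1 → ok
  c2: data parity 1, sent cp 0 → mismatch
  c3: data parity 0, sent cp 0 → ok
Exactly one row (r0) and one column (c2) fail → the flipped bit is at their intersection.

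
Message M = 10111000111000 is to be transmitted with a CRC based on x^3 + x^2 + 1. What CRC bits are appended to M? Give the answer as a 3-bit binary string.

101

Append 3 zeros: 10111000111000000. Divide by 1101 (XOR where the leading bit is 1):
  pos 0: 1011 XOR 1101 = 0110
  pos 1: 1101 XOR 1101 = 0000
  pos 8: 1110 XOR 1101 = 0011
  pos 10: 1100 XOR 1101 = 0001
  pos 13: 1000 XOR 1101 = 0101
Remainder (last 3 bits) = 101. This is the CRC / FCS.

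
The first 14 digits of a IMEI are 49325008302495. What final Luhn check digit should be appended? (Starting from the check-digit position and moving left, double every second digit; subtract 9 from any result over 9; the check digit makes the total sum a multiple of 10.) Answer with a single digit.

5

Partial digits right→left: 5 9 4 2 0 3 8 0 0 5 2 3 9 4
Double every second digit counting from the check-digit position (so the 1st, 3rd, 5th, ... of the partial from the right).
  doubled (with −9 where >9): 1 8 0 7 0 4 9 → sum 29
  kept as-is: 9 2 3 0 5 3 4 → sum 26
Total = 29 + 26 = 55.
Check digit = (10 − (55 mod 10)) mod 10 = 5.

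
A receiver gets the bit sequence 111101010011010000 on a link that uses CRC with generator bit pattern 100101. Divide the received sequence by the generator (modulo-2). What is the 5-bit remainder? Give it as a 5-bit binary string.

Modulo-2 division of 111101010011010000 by 100101:
  pos 0: 111101 XOR 100101 = 011000
  pos 1: 110000 XOR 100101 = 010101
  pos 2: 101011 XOR 100101 = 001110
  pos 4: 111000 XOR 100101 = 011101
  pos 5: 111011 XOR 100101 = 011110
  pos 6: 111101 XOR 100101 = 011000
  pos 7: 110000 XOR 100101 = 010101
  pos 8: 101011 XOR 100101 = 001110
  pos 10: 111000 XOR 100101 = 011101
  pos 11: 111010 XOR 100101 = 011111
  pos 12: 111110 XOR 100101 = 011011
Remainder = 11011 (nonzero — an error is detected).

11011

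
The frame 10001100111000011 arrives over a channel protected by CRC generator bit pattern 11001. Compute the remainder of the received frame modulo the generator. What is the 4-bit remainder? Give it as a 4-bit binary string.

1001

Modulo-2 division of 10001100111000011 by 11001:
  pos 0: 10001 XOR 11001 = 01000
  pos 1: 10001 XOR 11001 = 01000
  pos 2: 10000 XOR 11001 = 01001
  pos 3: 10010 XOR 11001 = 01011
  pos 4: 10111 XOR 11001 = 01110
  pos 5: 11101 XOR 11001 = 00100
  pos 7: 10010 XOR 11001 = 01011
  pos 8: 10110 XOR 11001 = 01111
  pos 9: 11110 XOR 11001 = 00111
  pos 11: 11101 XOR 11001 = 00100
Remainder = 1001 (nonzero — an error is detected).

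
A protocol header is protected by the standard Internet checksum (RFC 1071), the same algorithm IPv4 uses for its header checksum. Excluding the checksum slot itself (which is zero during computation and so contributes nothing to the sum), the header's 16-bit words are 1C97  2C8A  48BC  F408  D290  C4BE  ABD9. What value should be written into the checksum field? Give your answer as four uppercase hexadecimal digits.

36F0

One's-complement addition (fold any carry out of bit 15 back into bit 0):
  0x1C97 + 0x2C8A = 0x04921
  0x4921 + 0x48BC = 0x091DD
  0x91DD + 0xF408 = 0x185E5 → wrap carry → 0x85E6
  0x85E6 + 0xD290 = 0x15876 → wrap carry → 0x5877
  0x5877 + 0xC4BE = 0x11D35 → wrap carry → 0x1D36
  0x1D36 + 0xABD9 = 0x0C90F
One's-complement sum = 0xC90F.
Checksum = ~0xC90F & 0xFFFF = 0x36F0.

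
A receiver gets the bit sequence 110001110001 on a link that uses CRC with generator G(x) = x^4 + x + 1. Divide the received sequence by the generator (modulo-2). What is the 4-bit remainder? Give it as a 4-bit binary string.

Modulo-2 division of 110001110001 by 10011:
  pos 0: 11000 XOR 10011 = 01011
  pos 1: 10111 XOR 10011 = 00100
  pos 3: 10011 XOR 10011 = 00000
Remainder = 0001 (nonzero — an error is detected).

0001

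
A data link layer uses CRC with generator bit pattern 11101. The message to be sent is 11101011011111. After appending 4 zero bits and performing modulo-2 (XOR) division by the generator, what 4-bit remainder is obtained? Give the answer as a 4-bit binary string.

0010

Append 4 zeros: 111010110111110000. Divide by 11101 (XOR where the leading bit is 1):
  pos 0: 11101 XOR 11101 = 00000
  pos 6: 11011 XOR 11101 = 00110
  pos 8: 11011 XOR 11101 = 00110
  pos 10: 11010 XOR 11101 = 00111
  pos 12: 11100 XOR 11101 = 00001
Remainder (last 4 bits) = 0010. This is the CRC / FCS.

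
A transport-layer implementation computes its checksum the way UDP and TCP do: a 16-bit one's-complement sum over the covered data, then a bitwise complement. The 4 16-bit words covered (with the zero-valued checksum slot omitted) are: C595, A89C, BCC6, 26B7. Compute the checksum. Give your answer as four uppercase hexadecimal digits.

One's-complement addition (fold any carry out of bit 15 back into bit 0):
  0xC595 + 0xA89C = 0x16E31 → wrap carry → 0x6E32
  0x6E32 + 0xBCC6 = 0x12AF8 → wrap carry → 0x2AF9
  0x2AF9 + 0x26B7 = 0x051B0
One's-complement sum = 0x51B0.
Checksum = ~0x51B0 & 0xFFFF = 0xAE4F.

AE4F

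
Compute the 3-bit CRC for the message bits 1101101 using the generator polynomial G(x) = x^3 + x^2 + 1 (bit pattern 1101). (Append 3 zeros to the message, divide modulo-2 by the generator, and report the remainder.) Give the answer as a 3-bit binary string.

Append 3 zeros: 1101101000. Divide by 1101 (XOR where the leading bit is 1):
  pos 0: 1101 XOR 1101 = 0000
  pos 4: 1010 XOR 1101 = 0111
  pos 5: 1110 XOR 1101 = 0011
Remainder (last 3 bits) = 110. This is the CRC / FCS.

110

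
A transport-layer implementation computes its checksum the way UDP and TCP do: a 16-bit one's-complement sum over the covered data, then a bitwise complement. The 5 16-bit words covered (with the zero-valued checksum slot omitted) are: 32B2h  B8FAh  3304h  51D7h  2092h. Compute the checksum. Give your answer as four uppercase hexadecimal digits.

One's-complement addition (fold any carry out of bit 15 back into bit 0):
  0x32B2 + 0xB8FA = 0x0EBAC
  0xEBAC + 0x3304 = 0x11EB0 → wrap carry → 0x1EB1
  0x1EB1 + 0x51D7 = 0x07088
  0x7088 + 0x2092 = 0x0911A
One's-complement sum = 0x911A.
Checksum = ~0x911A & 0xFFFF = 0x6EE5.

6EE5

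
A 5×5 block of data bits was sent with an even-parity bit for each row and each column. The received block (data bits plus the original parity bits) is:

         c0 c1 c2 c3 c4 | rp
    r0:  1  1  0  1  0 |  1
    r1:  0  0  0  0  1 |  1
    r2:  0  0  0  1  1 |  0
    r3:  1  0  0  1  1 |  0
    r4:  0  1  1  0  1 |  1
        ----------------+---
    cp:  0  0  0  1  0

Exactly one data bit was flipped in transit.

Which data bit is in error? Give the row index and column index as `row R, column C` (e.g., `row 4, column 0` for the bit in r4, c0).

Recompute each row's even parity and compare to rp:
  r0: data parity 1, sent rp 1 → ok
  r1: data parity 1, sent rp 1 → ok
  r2: data parity 0, sent rp 0 → ok
  r3: data parity 1, sent rp 0 → mismatch
  r4: data parity 1, sent rp 1 → ok
Recompute each column's even parity and compare to cp:
  c0: data parity 0, sent cp 0 → ok
  c1: data parity 0, sent cp 0 → ok
  c2: data parity 1, sent cp 0 → mismatch
  c3: data parity 1, sent cp 1 → ok
  c4: data parity 0, sent cp 0 → ok
Exactly one row (r3) and one column (c2) fail → the flipped bit is at their intersection.

row 3, column 2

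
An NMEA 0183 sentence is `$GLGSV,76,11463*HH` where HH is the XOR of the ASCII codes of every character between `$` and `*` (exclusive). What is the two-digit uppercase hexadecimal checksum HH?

79

XOR the ASCII codes of the payload characters:
  'G' = 0x47 → acc = 0x47
  'L' = 0x4C → acc = 0x0B
  'G' = 0x47 → acc = 0x4C
  'S' = 0x53 → acc = 0x1F
  'V' = 0x56 → acc = 0x49
  ',' = 0x2C → acc = 0x65
  '7' = 0x37 → acc = 0x52
  '6' = 0x36 → acc = 0x64
  ',' = 0x2C → acc = 0x48
  '1' = 0x31 → acc = 0x79
  '1' = 0x31 → acc = 0x48
  '4' = 0x34 → acc = 0x7C
  '6' = 0x36 → acc = 0x4A
  '3' = 0x33 → acc = 0x79
Checksum = 0x79.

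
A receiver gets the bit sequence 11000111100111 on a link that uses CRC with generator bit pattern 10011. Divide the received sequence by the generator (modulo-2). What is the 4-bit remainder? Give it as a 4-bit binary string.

Modulo-2 division of 11000111100111 by 10011:
  pos 0: 11000 XOR 10011 = 01011
  pos 1: 10111 XOR 10011 = 00100
  pos 3: 10011 XOR 10011 = 00000
  pos 8: 10011 XOR 10011 = 00000
Remainder = 0001 (nonzero — an error is detected).

0001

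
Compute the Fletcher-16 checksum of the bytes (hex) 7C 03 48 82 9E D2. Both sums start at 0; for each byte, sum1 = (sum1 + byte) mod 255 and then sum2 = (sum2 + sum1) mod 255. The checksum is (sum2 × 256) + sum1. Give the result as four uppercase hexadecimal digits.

Running sums (mod 255):
  after byte 0 (7C): sum1=124, sum2=124
  after byte 1 (03): sum1=127, sum2=251
  after byte 2 (48): sum1=199, sum2=195
  after byte 3 (82): sum1=74, sum2=14
  after byte 4 (9E): sum1=232, sum2=246
  after byte 5 (D2): sum1=187, sum2=178
Checksum = sum2·256 + sum1 = 178·256 + 187 = 45755 = 0xB2BB.

B2BB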